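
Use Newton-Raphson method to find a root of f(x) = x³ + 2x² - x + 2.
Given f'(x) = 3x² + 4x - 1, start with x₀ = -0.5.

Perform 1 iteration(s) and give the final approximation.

f(x) = x³ + 2x² - x + 2
f'(x) = 3x² + 4x - 1
x₀ = -0.5

Newton-Raphson formula: x_{n+1} = x_n - f(x_n)/f'(x_n)

Iteration 1:
  f(-0.500000) = 2.875000
  f'(-0.500000) = -2.250000
  x_1 = -0.500000 - 2.875000/(-2.250000) = 0.777778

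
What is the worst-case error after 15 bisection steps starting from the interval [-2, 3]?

Bisection error bound: |error| ≤ (b-a)/2^n
|error| ≤ (3 - (-2))/2^15 = 5/2^15
|error| ≤ 0.0001525879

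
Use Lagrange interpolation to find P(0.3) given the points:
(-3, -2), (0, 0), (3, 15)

Lagrange interpolation formula:
P(x) = Σ yᵢ × Lᵢ(x)
where Lᵢ(x) = Π_{j≠i} (x - xⱼ)/(xᵢ - xⱼ)

L_0(0.3) = (0.3 - 0)/(-3 - 0) × (0.3 - 3)/(-3 - 3) = -0.045000
L_1(0.3) = (0.3 - (-3))/(0 - (-3)) × (0.3 - 3)/(0 - 3) = 0.990000
L_2(0.3) = (0.3 - (-3))/(3 - (-3)) × (0.3 - 0)/(3 - 0) = 0.055000

P(0.3) = (-2)×L_0(0.3) + 0×L_1(0.3) + 15×L_2(0.3)
P(0.3) = 0.915000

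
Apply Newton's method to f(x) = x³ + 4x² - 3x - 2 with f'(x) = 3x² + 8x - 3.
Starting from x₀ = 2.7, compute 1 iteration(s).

f(x) = x³ + 4x² - 3x - 2
f'(x) = 3x² + 8x - 3
x₀ = 2.7

Newton-Raphson formula: x_{n+1} = x_n - f(x_n)/f'(x_n)

Iteration 1:
  f(2.700000) = 38.743000
  f'(2.700000) = 40.470000
  x_1 = 2.700000 - 38.743000/40.470000 = 1.742674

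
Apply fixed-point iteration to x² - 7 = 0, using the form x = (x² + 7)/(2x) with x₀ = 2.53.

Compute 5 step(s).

Equation: x² - 7 = 0
Fixed-point form: x = (x² + 7)/(2x)
x₀ = 2.53

x_1 = g(2.530000) = 2.648399
x_2 = g(2.648399) = 2.645753
x_3 = g(2.645753) = 2.645751
x_4 = g(2.645751) = 2.645751
x_5 = g(2.645751) = 2.645751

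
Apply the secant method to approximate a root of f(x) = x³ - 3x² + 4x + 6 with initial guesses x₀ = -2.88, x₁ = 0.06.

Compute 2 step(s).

f(x) = x³ - 3x² + 4x + 6
x₀ = -2.88, x₁ = 0.06

Secant formula: x_{n+1} = x_n - f(x_n)(x_n - x_{n-1})/(f(x_n) - f(x_{n-1}))

Iteration 1:
  f(-2.880000) = -54.291072
  f(0.060000) = 6.229416
  x_2 = 0.060000 - 6.229416×(0.060000 - (-2.880000))/(6.229416 - (-54.291072))
       = -0.242616
Iteration 2:
  f(0.060000) = 6.229416
  f(-0.242616) = 4.838666
  x_3 = -0.242616 - 4.838666×(-0.242616 - 0.060000)/(4.838666 - 6.229416)
       = -1.295472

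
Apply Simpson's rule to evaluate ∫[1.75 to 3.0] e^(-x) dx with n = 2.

f(x) = e^(-x)
a = 1.75, b = 3.0, n = 2
h = (b - a)/n = 0.625000

Simpson's rule: (h/3)[f(x₀) + 4f(x₁) + 2f(x₂) + ... + f(xₙ)]

x_0 = 1.7500, f(x_0) = 0.173774, coefficient = 1
x_1 = 2.3750, f(x_1) = 0.093014, coefficient = 4
x_2 = 3.0000, f(x_2) = 0.049787, coefficient = 1

I ≈ (0.625000/3) × 0.595619 = 0.124087
Exact value: 0.123987
Error: 0.000100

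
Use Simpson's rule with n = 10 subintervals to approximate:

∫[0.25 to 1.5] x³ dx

f(x) = x³
a = 0.25, b = 1.5, n = 10
h = (b - a)/n = 0.125000

Simpson's rule: (h/3)[f(x₀) + 4f(x₁) + 2f(x₂) + ... + f(xₙ)]

x_0 = 0.2500, f(x_0) = 0.015625, coefficient = 1
x_1 = 0.3750, f(x_1) = 0.052734, coefficient = 4
x_2 = 0.5000, f(x_2) = 0.125000, coefficient = 2
x_3 = 0.6250, f(x_3) = 0.244141, coefficient = 4
x_4 = 0.7500, f(x_4) = 0.421875, coefficient = 2
x_5 = 0.8750, f(x_5) = 0.669922, coefficient = 4
x_6 = 1.0000, f(x_6) = 1.000000, coefficient = 2
x_7 = 1.1250, f(x_7) = 1.423828, coefficient = 4
x_8 = 1.2500, f(x_8) = 1.953125, coefficient = 2
x_9 = 1.3750, f(x_9) = 2.599609, coefficient = 4
x_10 = 1.5000, f(x_10) = 3.375000, coefficient = 1

I ≈ (0.125000/3) × 30.351562 = 1.264648
Exact value: 1.264648
Error: 0.000000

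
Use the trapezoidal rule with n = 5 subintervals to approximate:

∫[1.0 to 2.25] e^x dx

f(x) = e^x
a = 1.0, b = 2.25, n = 5
h = (b - a)/n = 0.250000

Trapezoidal rule: (h/2)[f(x₀) + 2f(x₁) + 2f(x₂) + ... + f(xₙ)]

x_0 = 1.0000, f(x_0) = 2.718282, coefficient = 1
x_1 = 1.2500, f(x_1) = 3.490343, coefficient = 2
x_2 = 1.5000, f(x_2) = 4.481689, coefficient = 2
x_3 = 1.7500, f(x_3) = 5.754603, coefficient = 2
x_4 = 2.0000, f(x_4) = 7.389056, coefficient = 2
x_5 = 2.2500, f(x_5) = 9.487736, coefficient = 1

I ≈ (0.250000/2) × 54.437399 = 6.804675
Exact value: 6.769454
Error: 0.035221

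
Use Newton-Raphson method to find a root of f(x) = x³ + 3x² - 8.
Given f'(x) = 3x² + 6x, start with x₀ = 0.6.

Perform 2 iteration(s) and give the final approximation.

f(x) = x³ + 3x² - 8
f'(x) = 3x² + 6x
x₀ = 0.6

Newton-Raphson formula: x_{n+1} = x_n - f(x_n)/f'(x_n)

Iteration 1:
  f(0.600000) = -6.704000
  f'(0.600000) = 4.680000
  x_1 = 0.600000 - (-6.704000)/4.680000 = 2.032479
Iteration 2:
  f(2.032479) = 12.789015
  f'(2.032479) = 24.587780
  x_2 = 2.032479 - 12.789015/24.587780 = 1.512342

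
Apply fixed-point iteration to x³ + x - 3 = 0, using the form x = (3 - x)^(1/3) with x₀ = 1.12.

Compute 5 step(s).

Equation: x³ + x - 3 = 0
Fixed-point form: x = (3 - x)^(1/3)
x₀ = 1.12

x_1 = g(1.120000) = 1.234201
x_2 = g(1.234201) = 1.208687
x_3 = g(1.208687) = 1.214480
x_4 = g(1.214480) = 1.213170
x_5 = g(1.213170) = 1.213466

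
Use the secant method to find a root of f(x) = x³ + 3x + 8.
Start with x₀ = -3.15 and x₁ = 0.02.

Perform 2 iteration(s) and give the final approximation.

f(x) = x³ + 3x + 8
x₀ = -3.15, x₁ = 0.02

Secant formula: x_{n+1} = x_n - f(x_n)(x_n - x_{n-1})/(f(x_n) - f(x_{n-1}))

Iteration 1:
  f(-3.150000) = -32.705875
  f(0.020000) = 8.060008
  x_2 = 0.020000 - 8.060008×(0.020000 - (-3.150000))/(8.060008 - (-32.705875))
       = -0.606755
Iteration 2:
  f(0.020000) = 8.060008
  f(-0.606755) = 5.956357
  x_3 = -0.606755 - 5.956357×(-0.606755 - 0.020000)/(5.956357 - 8.060008)
       = -2.381373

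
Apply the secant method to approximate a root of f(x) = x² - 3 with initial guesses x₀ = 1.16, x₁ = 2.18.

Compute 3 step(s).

f(x) = x² - 3
x₀ = 1.16, x₁ = 2.18

Secant formula: x_{n+1} = x_n - f(x_n)(x_n - x_{n-1})/(f(x_n) - f(x_{n-1}))

Iteration 1:
  f(1.160000) = -1.654400
  f(2.180000) = 1.752400
  x_2 = 2.180000 - 1.752400×(2.180000 - 1.160000)/(1.752400 - (-1.654400))
       = 1.655329
Iteration 2:
  f(2.180000) = 1.752400
  f(1.655329) = -0.259885
  x_3 = 1.655329 - (-0.259885)×(1.655329 - 2.180000)/(-0.259885 - 1.752400)
       = 1.723090
Iteration 3:
  f(1.655329) = -0.259885
  f(1.723090) = -0.030961
  x_4 = 1.723090 - (-0.030961)×(1.723090 - 1.655329)/(-0.030961 - (-0.259885))
       = 1.732254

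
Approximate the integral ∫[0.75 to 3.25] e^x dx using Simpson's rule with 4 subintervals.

f(x) = e^x
a = 0.75, b = 3.25, n = 4
h = (b - a)/n = 0.625000

Simpson's rule: (h/3)[f(x₀) + 4f(x₁) + 2f(x₂) + ... + f(xₙ)]

x_0 = 0.7500, f(x_0) = 2.117000, coefficient = 1
x_1 = 1.3750, f(x_1) = 3.955077, coefficient = 4
x_2 = 2.0000, f(x_2) = 7.389056, coefficient = 2
x_3 = 2.6250, f(x_3) = 13.804574, coefficient = 4
x_4 = 3.2500, f(x_4) = 25.790340, coefficient = 1

I ≈ (0.625000/3) × 113.724056 = 23.692512
Exact value: 23.673340
Error: 0.019172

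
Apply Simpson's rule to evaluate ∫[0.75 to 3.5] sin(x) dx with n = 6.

f(x) = sin(x)
a = 0.75, b = 3.5, n = 6
h = (b - a)/n = 0.458333

Simpson's rule: (h/3)[f(x₀) + 4f(x₁) + 2f(x₂) + ... + f(xₙ)]

x_0 = 0.7500, f(x_0) = 0.681639, coefficient = 1
x_1 = 1.2083, f(x_1) = 0.935026, coefficient = 4
x_2 = 1.6667, f(x_2) = 0.995408, coefficient = 2
x_3 = 2.1250, f(x_3) = 0.850320, coefficient = 4
x_4 = 2.5833, f(x_4) = 0.529711, coefficient = 2
x_5 = 3.0417, f(x_5) = 0.099760, coefficient = 4
x_6 = 3.5000, f(x_6) = -0.350783, coefficient = 1

I ≈ (0.458333/3) × 10.921516 = 1.668565
Exact value: 1.668146
Error: 0.000419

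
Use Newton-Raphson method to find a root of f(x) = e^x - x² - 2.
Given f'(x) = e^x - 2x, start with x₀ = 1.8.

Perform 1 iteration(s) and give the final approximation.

f(x) = e^x - x² - 2
f'(x) = e^x - 2x
x₀ = 1.8

Newton-Raphson formula: x_{n+1} = x_n - f(x_n)/f'(x_n)

Iteration 1:
  f(1.800000) = 0.809647
  f'(1.800000) = 2.449647
  x_1 = 1.800000 - 0.809647/2.449647 = 1.469484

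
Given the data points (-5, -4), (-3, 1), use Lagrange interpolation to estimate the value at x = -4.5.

Lagrange interpolation formula:
P(x) = Σ yᵢ × Lᵢ(x)
where Lᵢ(x) = Π_{j≠i} (x - xⱼ)/(xᵢ - xⱼ)

L_0(-4.5) = (-4.5 - (-3))/(-5 - (-3)) = 0.750000
L_1(-4.5) = (-4.5 - (-5))/(-3 - (-5)) = 0.250000

P(-4.5) = (-4)×L_0(-4.5) + 1×L_1(-4.5)
P(-4.5) = -2.750000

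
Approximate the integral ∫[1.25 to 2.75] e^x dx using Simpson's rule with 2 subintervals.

f(x) = e^x
a = 1.25, b = 2.75, n = 2
h = (b - a)/n = 0.750000

Simpson's rule: (h/3)[f(x₀) + 4f(x₁) + 2f(x₂) + ... + f(xₙ)]

x_0 = 1.2500, f(x_0) = 3.490343, coefficient = 1
x_1 = 2.0000, f(x_1) = 7.389056, coefficient = 4
x_2 = 2.7500, f(x_2) = 15.642632, coefficient = 1

I ≈ (0.750000/3) × 48.689199 = 12.172300
Exact value: 12.152289
Error: 0.020011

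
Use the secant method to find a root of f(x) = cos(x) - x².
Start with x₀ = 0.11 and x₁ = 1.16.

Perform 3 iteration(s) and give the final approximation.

f(x) = cos(x) - x²
x₀ = 0.11, x₁ = 1.16

Secant formula: x_{n+1} = x_n - f(x_n)(x_n - x_{n-1})/(f(x_n) - f(x_{n-1}))

Iteration 1:
  f(0.110000) = 0.981856
  f(1.160000) = -0.946260
  x_2 = 1.160000 - (-0.946260)×(1.160000 - 0.110000)/(-0.946260 - 0.981856)
       = 0.644692
Iteration 2:
  f(1.160000) = -0.946260
  f(0.644692) = 0.383657
  x_3 = 0.644692 - 0.383657×(0.644692 - 1.160000)/(0.383657 - (-0.946260))
       = 0.793349
Iteration 3:
  f(0.644692) = 0.383657
  f(0.793349) = 0.072060
  x_4 = 0.793349 - 0.072060×(0.793349 - 0.644692)/(0.072060 - 0.383657)
       = 0.827727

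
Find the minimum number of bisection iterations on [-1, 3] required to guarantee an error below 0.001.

We need (b-a)/2^n ≤ 0.001
(3 - (-1))/2^n ≤ 0.001
4/2^n ≤ 0.001
2^n ≥ 4000
n ≥ log₂(4000) = 11.97
n ≥ 12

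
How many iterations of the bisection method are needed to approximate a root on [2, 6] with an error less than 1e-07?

We need (b-a)/2^n ≤ 1e-07
(6 - 2)/2^n ≤ 1e-07
4/2^n ≤ 1e-07
2^n ≥ 40000000
n ≥ log₂(40000000) = 25.25
n ≥ 26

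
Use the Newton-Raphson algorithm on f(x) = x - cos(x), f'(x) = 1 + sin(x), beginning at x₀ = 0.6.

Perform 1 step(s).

f(x) = x - cos(x)
f'(x) = 1 + sin(x)
x₀ = 0.6

Newton-Raphson formula: x_{n+1} = x_n - f(x_n)/f'(x_n)

Iteration 1:
  f(0.600000) = -0.225336
  f'(0.600000) = 1.564642
  x_1 = 0.600000 - (-0.225336)/1.564642 = 0.744017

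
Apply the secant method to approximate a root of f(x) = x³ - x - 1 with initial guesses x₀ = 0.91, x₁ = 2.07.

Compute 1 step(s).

f(x) = x³ - x - 1
x₀ = 0.91, x₁ = 2.07

Secant formula: x_{n+1} = x_n - f(x_n)(x_n - x_{n-1})/(f(x_n) - f(x_{n-1}))

Iteration 1:
  f(0.910000) = -1.156429
  f(2.070000) = 5.799743
  x_2 = 2.070000 - 5.799743×(2.070000 - 0.910000)/(5.799743 - (-1.156429))
       = 1.102844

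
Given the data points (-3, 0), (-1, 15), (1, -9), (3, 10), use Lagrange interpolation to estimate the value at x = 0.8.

Lagrange interpolation formula:
P(x) = Σ yᵢ × Lᵢ(x)
where Lᵢ(x) = Π_{j≠i} (x - xⱼ)/(xᵢ - xⱼ)

L_0(0.8) = (0.8 - (-1))/(-3 - (-1)) × (0.8 - 1)/(-3 - 1) × (0.8 - 3)/(-3 - 3) = -0.016500
L_1(0.8) = (0.8 - (-3))/(-1 - (-3)) × (0.8 - 1)/(-1 - 1) × (0.8 - 3)/(-1 - 3) = 0.104500
L_2(0.8) = (0.8 - (-3))/(1 - (-3)) × (0.8 - (-1))/(1 - (-1)) × (0.8 - 3)/(1 - 3) = 0.940500
L_3(0.8) = (0.8 - (-3))/(3 - (-3)) × (0.8 - (-1))/(3 - (-1)) × (0.8 - 1)/(3 - 1) = -0.028500

P(0.8) = 0×L_0(0.8) + 15×L_1(0.8) + (-9)×L_2(0.8) + 10×L_3(0.8)
P(0.8) = -7.182000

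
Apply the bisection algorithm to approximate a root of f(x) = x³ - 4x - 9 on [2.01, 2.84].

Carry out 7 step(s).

f(x) = x³ - 4x - 9
Initial interval: [2.01, 2.84]

Iteration 1:
  c_1 = (2.010000 + 2.840000)/2 = 2.425000
  f(c_1) = f(2.425000) = -4.439484
  f(a) × f(c) ≥ 0, new interval: [2.425000, 2.840000]
Iteration 2:
  c_2 = (2.425000 + 2.840000)/2 = 2.632500
  f(c_2) = f(2.632500) = -1.286627
  f(a) × f(c) ≥ 0, new interval: [2.632500, 2.840000]
Iteration 3:
  c_3 = (2.632500 + 2.840000)/2 = 2.736250
  f(c_3) = f(2.736250) = 0.541479
  f(a) × f(c) < 0, new interval: [2.632500, 2.736250]
Iteration 4:
  c_4 = (2.632500 + 2.736250)/2 = 2.684375
  f(c_4) = f(2.684375) = -0.394245
  f(a) × f(c) ≥ 0, new interval: [2.684375, 2.736250]
Iteration 5:
  c_5 = (2.684375 + 2.736250)/2 = 2.710313
  f(c_5) = f(2.710313) = 0.068147
  f(a) × f(c) < 0, new interval: [2.684375, 2.710313]
Iteration 6:
  c_6 = (2.684375 + 2.710313)/2 = 2.697344
  f(c_6) = f(2.697344) = -0.164410
  f(a) × f(c) ≥ 0, new interval: [2.697344, 2.710313]
Iteration 7:
  c_7 = (2.697344 + 2.710313)/2 = 2.703828
  f(c_7) = f(2.703828) = -0.048473
  f(a) × f(c) ≥ 0, new interval: [2.703828, 2.710313]

After 7 iteration(s), the approximation is c_7 = 2.703828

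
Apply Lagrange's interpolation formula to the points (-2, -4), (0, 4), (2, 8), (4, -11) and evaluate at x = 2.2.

Lagrange interpolation formula:
P(x) = Σ yᵢ × Lᵢ(x)
where Lᵢ(x) = Π_{j≠i} (x - xⱼ)/(xᵢ - xⱼ)

L_0(2.2) = (2.2 - 0)/(-2 - 0) × (2.2 - 2)/(-2 - 2) × (2.2 - 4)/(-2 - 4) = 0.016500
L_1(2.2) = (2.2 - (-2))/(0 - (-2)) × (2.2 - 2)/(0 - 2) × (2.2 - 4)/(0 - 4) = -0.094500
L_2(2.2) = (2.2 - (-2))/(2 - (-2)) × (2.2 - 0)/(2 - 0) × (2.2 - 4)/(2 - 4) = 1.039500
L_3(2.2) = (2.2 - (-2))/(4 - (-2)) × (2.2 - 0)/(4 - 0) × (2.2 - 2)/(4 - 2) = 0.038500

P(2.2) = (-4)×L_0(2.2) + 4×L_1(2.2) + 8×L_2(2.2) + (-11)×L_3(2.2)
P(2.2) = 7.448500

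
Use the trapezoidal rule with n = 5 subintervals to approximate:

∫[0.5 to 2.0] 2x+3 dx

f(x) = 2x+3
a = 0.5, b = 2.0, n = 5
h = (b - a)/n = 0.300000

Trapezoidal rule: (h/2)[f(x₀) + 2f(x₁) + 2f(x₂) + ... + f(xₙ)]

x_0 = 0.5000, f(x_0) = 4.000000, coefficient = 1
x_1 = 0.8000, f(x_1) = 4.600000, coefficient = 2
x_2 = 1.1000, f(x_2) = 5.200000, coefficient = 2
x_3 = 1.4000, f(x_3) = 5.800000, coefficient = 2
x_4 = 1.7000, f(x_4) = 6.400000, coefficient = 2
x_5 = 2.0000, f(x_5) = 7.000000, coefficient = 1

I ≈ (0.300000/2) × 55.000000 = 8.250000
Exact value: 8.250000
Error: 0.000000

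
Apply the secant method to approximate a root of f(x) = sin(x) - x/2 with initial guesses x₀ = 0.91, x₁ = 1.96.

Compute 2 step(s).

f(x) = sin(x) - x/2
x₀ = 0.91, x₁ = 1.96

Secant formula: x_{n+1} = x_n - f(x_n)(x_n - x_{n-1})/(f(x_n) - f(x_{n-1}))

Iteration 1:
  f(0.910000) = 0.334504
  f(1.960000) = -0.054788
  x_2 = 1.960000 - (-0.054788)×(1.960000 - 0.910000)/(-0.054788 - 0.334504)
       = 1.812224
Iteration 2:
  f(1.960000) = -0.054788
  f(1.812224) = 0.064885
  x_3 = 1.812224 - 0.064885×(1.812224 - 1.960000)/(0.064885 - (-0.054788))
       = 1.892346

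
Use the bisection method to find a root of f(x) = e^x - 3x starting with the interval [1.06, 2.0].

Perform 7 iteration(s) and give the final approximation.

f(x) = e^x - 3x
Initial interval: [1.06, 2.0]

Iteration 1:
  c_1 = (1.060000 + 2.000000)/2 = 1.530000
  f(c_1) = f(1.530000) = 0.028177
  f(a) × f(c) < 0, new interval: [1.060000, 1.530000]
Iteration 2:
  c_2 = (1.060000 + 1.530000)/2 = 1.295000
  f(c_2) = f(1.295000) = -0.234004
  f(a) × f(c) ≥ 0, new interval: [1.295000, 1.530000]
Iteration 3:
  c_3 = (1.295000 + 1.530000)/2 = 1.412500
  f(c_3) = f(1.412500) = -0.131292
  f(a) × f(c) ≥ 0, new interval: [1.412500, 1.530000]
Iteration 4:
  c_4 = (1.412500 + 1.530000)/2 = 1.471250
  f(c_4) = f(1.471250) = -0.059075
  f(a) × f(c) ≥ 0, new interval: [1.471250, 1.530000]
Iteration 5:
  c_5 = (1.471250 + 1.530000)/2 = 1.500625
  f(c_5) = f(1.500625) = -0.017384
  f(a) × f(c) ≥ 0, new interval: [1.500625, 1.530000]
Iteration 6:
  c_6 = (1.500625 + 1.530000)/2 = 1.515312
  f(c_6) = f(1.515312) = 0.004906
  f(a) × f(c) < 0, new interval: [1.500625, 1.515312]
Iteration 7:
  c_7 = (1.500625 + 1.515312)/2 = 1.507969
  f(c_7) = f(1.507969) = -0.006361
  f(a) × f(c) ≥ 0, new interval: [1.507969, 1.515312]

After 7 iteration(s), the approximation is c_7 = 1.507969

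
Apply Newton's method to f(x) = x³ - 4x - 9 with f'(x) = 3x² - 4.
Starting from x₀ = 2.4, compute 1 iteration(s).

f(x) = x³ - 4x - 9
f'(x) = 3x² - 4
x₀ = 2.4

Newton-Raphson formula: x_{n+1} = x_n - f(x_n)/f'(x_n)

Iteration 1:
  f(2.400000) = -4.776000
  f'(2.400000) = 13.280000
  x_1 = 2.400000 - (-4.776000)/13.280000 = 2.759639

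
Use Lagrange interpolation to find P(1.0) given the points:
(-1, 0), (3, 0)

Lagrange interpolation formula:
P(x) = Σ yᵢ × Lᵢ(x)
where Lᵢ(x) = Π_{j≠i} (x - xⱼ)/(xᵢ - xⱼ)

L_0(1.0) = (1.0 - 3)/(-1 - 3) = 0.500000
L_1(1.0) = (1.0 - (-1))/(3 - (-1)) = 0.500000

P(1.0) = 0×L_0(1.0) + 0×L_1(1.0)
P(1.0) = 0.000000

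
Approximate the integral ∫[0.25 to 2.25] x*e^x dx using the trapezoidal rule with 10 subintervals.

f(x) = x*e^x
a = 0.25, b = 2.25, n = 10
h = (b - a)/n = 0.200000

Trapezoidal rule: (h/2)[f(x₀) + 2f(x₁) + 2f(x₂) + ... + f(xₙ)]

x_0 = 0.2500, f(x_0) = 0.321006, coefficient = 1
x_1 = 0.4500, f(x_1) = 0.705740, coefficient = 2
x_2 = 0.6500, f(x_2) = 1.245102, coefficient = 2
x_3 = 0.8500, f(x_3) = 1.988700, coefficient = 2
x_4 = 1.0500, f(x_4) = 3.000534, coefficient = 2
x_5 = 1.2500, f(x_5) = 4.362929, coefficient = 2
x_6 = 1.4500, f(x_6) = 6.181516, coefficient = 2
x_7 = 1.6500, f(x_7) = 8.591517, coefficient = 2
x_8 = 1.8500, f(x_8) = 11.765666, coefficient = 2
x_9 = 2.0500, f(x_9) = 15.924197, coefficient = 2
x_10 = 2.2500, f(x_10) = 21.347406, coefficient = 1

I ≈ (0.200000/2) × 129.200213 = 12.920021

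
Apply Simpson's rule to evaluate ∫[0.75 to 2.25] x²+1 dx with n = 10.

f(x) = x²+1
a = 0.75, b = 2.25, n = 10
h = (b - a)/n = 0.150000

Simpson's rule: (h/3)[f(x₀) + 4f(x₁) + 2f(x₂) + ... + f(xₙ)]

x_0 = 0.7500, f(x_0) = 1.562500, coefficient = 1
x_1 = 0.9000, f(x_1) = 1.810000, coefficient = 4
x_2 = 1.0500, f(x_2) = 2.102500, coefficient = 2
x_3 = 1.2000, f(x_3) = 2.440000, coefficient = 4
x_4 = 1.3500, f(x_4) = 2.822500, coefficient = 2
x_5 = 1.5000, f(x_5) = 3.250000, coefficient = 4
x_6 = 1.6500, f(x_6) = 3.722500, coefficient = 2
x_7 = 1.8000, f(x_7) = 4.240000, coefficient = 4
x_8 = 1.9500, f(x_8) = 4.802500, coefficient = 2
x_9 = 2.1000, f(x_9) = 5.410000, coefficient = 4
x_10 = 2.2500, f(x_10) = 6.062500, coefficient = 1

I ≈ (0.150000/3) × 103.125000 = 5.156250
Exact value: 5.156250
Error: 0.000000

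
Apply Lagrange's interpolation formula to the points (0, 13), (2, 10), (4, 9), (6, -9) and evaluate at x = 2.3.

Lagrange interpolation formula:
P(x) = Σ yᵢ × Lᵢ(x)
where Lᵢ(x) = Π_{j≠i} (x - xⱼ)/(xᵢ - xⱼ)

L_0(2.3) = (2.3 - 2)/(0 - 2) × (2.3 - 4)/(0 - 4) × (2.3 - 6)/(0 - 6) = -0.039312
L_1(2.3) = (2.3 - 0)/(2 - 0) × (2.3 - 4)/(2 - 4) × (2.3 - 6)/(2 - 6) = 0.904188
L_2(2.3) = (2.3 - 0)/(4 - 0) × (2.3 - 2)/(4 - 2) × (2.3 - 6)/(4 - 6) = 0.159562
L_3(2.3) = (2.3 - 0)/(6 - 0) × (2.3 - 2)/(6 - 2) × (2.3 - 4)/(6 - 4) = -0.024437

P(2.3) = 13×L_0(2.3) + 10×L_1(2.3) + 9×L_2(2.3) + (-9)×L_3(2.3)
P(2.3) = 10.186813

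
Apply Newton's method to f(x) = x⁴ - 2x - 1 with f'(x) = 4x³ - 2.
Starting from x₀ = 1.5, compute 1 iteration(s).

f(x) = x⁴ - 2x - 1
f'(x) = 4x³ - 2
x₀ = 1.5

Newton-Raphson formula: x_{n+1} = x_n - f(x_n)/f'(x_n)

Iteration 1:
  f(1.500000) = 1.062500
  f'(1.500000) = 11.500000
  x_1 = 1.500000 - 1.062500/11.500000 = 1.407609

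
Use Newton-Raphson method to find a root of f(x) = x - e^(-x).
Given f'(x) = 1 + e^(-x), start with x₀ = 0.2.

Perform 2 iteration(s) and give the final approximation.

f(x) = x - e^(-x)
f'(x) = 1 + e^(-x)
x₀ = 0.2

Newton-Raphson formula: x_{n+1} = x_n - f(x_n)/f'(x_n)

Iteration 1:
  f(0.200000) = -0.618731
  f'(0.200000) = 1.818731
  x_1 = 0.200000 - (-0.618731)/1.818731 = 0.540199
Iteration 2:
  f(0.540199) = -0.042433
  f'(0.540199) = 1.582632
  x_2 = 0.540199 - (-0.042433)/1.582632 = 0.567011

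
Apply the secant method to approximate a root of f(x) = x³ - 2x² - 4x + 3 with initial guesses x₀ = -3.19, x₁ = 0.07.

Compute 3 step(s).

f(x) = x³ - 2x² - 4x + 3
x₀ = -3.19, x₁ = 0.07

Secant formula: x_{n+1} = x_n - f(x_n)(x_n - x_{n-1})/(f(x_n) - f(x_{n-1}))

Iteration 1:
  f(-3.190000) = -37.053959
  f(0.070000) = 2.710543
  x_2 = 0.070000 - 2.710543×(0.070000 - (-3.190000))/(2.710543 - (-37.053959))
       = -0.152218
Iteration 2:
  f(0.070000) = 2.710543
  f(-0.152218) = 3.559003
  x_3 = -0.152218 - 3.559003×(-0.152218 - 0.070000)/(3.559003 - 2.710543)
       = 0.779910
Iteration 3:
  f(-0.152218) = 3.559003
  f(0.779910) = -0.861772
  x_4 = 0.779910 - (-0.861772)×(0.779910 - (-0.152218))/(-0.861772 - 3.559003)
       = 0.598204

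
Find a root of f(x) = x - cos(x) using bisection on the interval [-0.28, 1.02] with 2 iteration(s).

f(x) = x - cos(x)
Initial interval: [-0.28, 1.02]

Iteration 1:
  c_1 = (-0.280000 + 1.020000)/2 = 0.370000
  f(c_1) = f(0.370000) = -0.562327
  f(a) × f(c) ≥ 0, new interval: [0.370000, 1.020000]
Iteration 2:
  c_2 = (0.370000 + 1.020000)/2 = 0.695000
  f(c_2) = f(0.695000) = -0.073054
  f(a) × f(c) ≥ 0, new interval: [0.695000, 1.020000]

After 2 iteration(s), the approximation is c_2 = 0.695000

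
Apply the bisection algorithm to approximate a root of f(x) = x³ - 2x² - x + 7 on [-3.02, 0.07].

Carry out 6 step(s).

f(x) = x³ - 2x² - x + 7
Initial interval: [-3.02, 0.07]

Iteration 1:
  c_1 = (-3.020000 + 0.070000)/2 = -1.475000
  f(c_1) = f(-1.475000) = 0.914703
  f(a) × f(c) < 0, new interval: [-3.020000, -1.475000]
Iteration 2:
  c_2 = (-3.020000 + (-1.475000))/2 = -2.247500
  f(c_2) = f(-2.247500) = -12.207711
  f(a) × f(c) ≥ 0, new interval: [-2.247500, -1.475000]
Iteration 3:
  c_3 = (-2.247500 + (-1.475000))/2 = -1.861250
  f(c_3) = f(-1.861250) = -4.515091
  f(a) × f(c) ≥ 0, new interval: [-1.861250, -1.475000]
Iteration 4:
  c_4 = (-1.861250 + (-1.475000))/2 = -1.668125
  f(c_4) = f(-1.668125) = -1.538950
  f(a) × f(c) ≥ 0, new interval: [-1.668125, -1.475000]
Iteration 5:
  c_5 = (-1.668125 + (-1.475000))/2 = -1.571563
  f(c_5) = f(-1.571563) = -0.249514
  f(a) × f(c) ≥ 0, new interval: [-1.571563, -1.475000]
Iteration 6:
  c_6 = (-1.571563 + (-1.475000))/2 = -1.523281
  f(c_6) = f(-1.523281) = 0.347910
  f(a) × f(c) < 0, new interval: [-1.571563, -1.523281]

After 6 iteration(s), the approximation is c_6 = -1.523281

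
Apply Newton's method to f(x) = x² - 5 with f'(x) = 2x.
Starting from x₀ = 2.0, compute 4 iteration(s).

f(x) = x² - 5
f'(x) = 2x
x₀ = 2.0

Newton-Raphson formula: x_{n+1} = x_n - f(x_n)/f'(x_n)

Iteration 1:
  f(2.000000) = -1.000000
  f'(2.000000) = 4.000000
  x_1 = 2.000000 - (-1.000000)/4.000000 = 2.250000
Iteration 2:
  f(2.250000) = 0.062500
  f'(2.250000) = 4.500000
  x_2 = 2.250000 - 0.062500/4.500000 = 2.236111
Iteration 3:
  f(2.236111) = 0.000193
  f'(2.236111) = 4.472222
  x_3 = 2.236111 - 0.000193/4.472222 = 2.236068
Iteration 4:
  f(2.236068) = 0.000000
  f'(2.236068) = 4.472136
  x_4 = 2.236068 - 0.000000/4.472136 = 2.236068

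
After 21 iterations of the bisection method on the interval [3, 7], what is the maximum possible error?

Bisection error bound: |error| ≤ (b-a)/2^n
|error| ≤ (7 - 3)/2^21 = 4/2^21
|error| ≤ 0.0000019073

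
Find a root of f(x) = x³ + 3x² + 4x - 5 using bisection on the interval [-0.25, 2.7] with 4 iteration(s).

f(x) = x³ + 3x² + 4x - 5
Initial interval: [-0.25, 2.7]

Iteration 1:
  c_1 = (-0.250000 + 2.700000)/2 = 1.225000
  f(c_1) = f(1.225000) = 6.240141
  f(a) × f(c) < 0, new interval: [-0.250000, 1.225000]
Iteration 2:
  c_2 = (-0.250000 + 1.225000)/2 = 0.487500
  f(c_2) = f(0.487500) = -2.221174
  f(a) × f(c) ≥ 0, new interval: [0.487500, 1.225000]
Iteration 3:
  c_3 = (0.487500 + 1.225000)/2 = 0.856250
  f(c_3) = f(0.856250) = 1.252264
  f(a) × f(c) < 0, new interval: [0.487500, 0.856250]
Iteration 4:
  c_4 = (0.487500 + 0.856250)/2 = 0.671875
  f(c_4) = f(0.671875) = -0.654957
  f(a) × f(c) ≥ 0, new interval: [0.671875, 0.856250]

After 4 iteration(s), the approximation is c_4 = 0.671875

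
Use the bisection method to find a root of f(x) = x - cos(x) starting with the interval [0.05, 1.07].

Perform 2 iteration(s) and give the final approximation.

f(x) = x - cos(x)
Initial interval: [0.05, 1.07]

Iteration 1:
  c_1 = (0.050000 + 1.070000)/2 = 0.560000
  f(c_1) = f(0.560000) = -0.287255
  f(a) × f(c) ≥ 0, new interval: [0.560000, 1.070000]
Iteration 2:
  c_2 = (0.560000 + 1.070000)/2 = 0.815000
  f(c_2) = f(0.815000) = 0.129132
  f(a) × f(c) < 0, new interval: [0.560000, 0.815000]

After 2 iteration(s), the approximation is c_2 = 0.815000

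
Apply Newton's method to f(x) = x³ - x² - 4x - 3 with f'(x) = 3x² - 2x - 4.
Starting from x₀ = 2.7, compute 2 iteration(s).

f(x) = x³ - x² - 4x - 3
f'(x) = 3x² - 2x - 4
x₀ = 2.7

Newton-Raphson formula: x_{n+1} = x_n - f(x_n)/f'(x_n)

Iteration 1:
  f(2.700000) = -1.407000
  f'(2.700000) = 12.470000
  x_1 = 2.700000 - (-1.407000)/12.470000 = 2.812831
Iteration 2:
  f(2.812831) = 0.091825
  f'(2.812831) = 14.110390
  x_2 = 2.812831 - 0.091825/14.110390 = 2.806323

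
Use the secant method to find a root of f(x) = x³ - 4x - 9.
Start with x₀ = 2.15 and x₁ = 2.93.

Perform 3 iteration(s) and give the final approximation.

f(x) = x³ - 4x - 9
x₀ = 2.15, x₁ = 2.93

Secant formula: x_{n+1} = x_n - f(x_n)(x_n - x_{n-1})/(f(x_n) - f(x_{n-1}))

Iteration 1:
  f(2.150000) = -7.661625
  f(2.930000) = 4.433757
  x_2 = 2.930000 - 4.433757×(2.930000 - 2.150000)/(4.433757 - (-7.661625))
       = 2.644078
Iteration 2:
  f(2.930000) = 4.433757
  f(2.644078) = -1.091163
  x_3 = 2.644078 - (-1.091163)×(2.644078 - 2.930000)/(-1.091163 - 4.433757)
       = 2.700547
Iteration 3:
  f(2.644078) = -1.091163
  f(2.700547) = -0.107214
  x_4 = 2.700547 - (-0.107214)×(2.700547 - 2.644078)/(-0.107214 - (-1.091163))
       = 2.706701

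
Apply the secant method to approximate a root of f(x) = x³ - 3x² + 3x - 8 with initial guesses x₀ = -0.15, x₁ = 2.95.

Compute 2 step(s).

f(x) = x³ - 3x² + 3x - 8
x₀ = -0.15, x₁ = 2.95

Secant formula: x_{n+1} = x_n - f(x_n)(x_n - x_{n-1})/(f(x_n) - f(x_{n-1}))

Iteration 1:
  f(-0.150000) = -8.520875
  f(2.950000) = 0.414875
  x_2 = 2.950000 - 0.414875×(2.950000 - (-0.150000))/(0.414875 - (-8.520875))
       = 2.806071
Iteration 2:
  f(2.950000) = 0.414875
  f(2.806071) = -1.108789
  x_3 = 2.806071 - (-1.108789)×(2.806071 - 2.950000)/(-1.108789 - 0.414875)
       = 2.910810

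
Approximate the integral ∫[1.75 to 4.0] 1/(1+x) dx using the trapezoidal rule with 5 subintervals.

f(x) = 1/(1+x)
a = 1.75, b = 4.0, n = 5
h = (b - a)/n = 0.450000

Trapezoidal rule: (h/2)[f(x₀) + 2f(x₁) + 2f(x₂) + ... + f(xₙ)]

x_0 = 1.7500, f(x_0) = 0.363636, coefficient = 1
x_1 = 2.2000, f(x_1) = 0.312500, coefficient = 2
x_2 = 2.6500, f(x_2) = 0.273973, coefficient = 2
x_3 = 3.1000, f(x_3) = 0.243902, coefficient = 2
x_4 = 3.5500, f(x_4) = 0.219780, coefficient = 2
x_5 = 4.0000, f(x_5) = 0.200000, coefficient = 1

I ≈ (0.450000/2) × 2.663947 = 0.599388
Exact value: 0.597837
Error: 0.001551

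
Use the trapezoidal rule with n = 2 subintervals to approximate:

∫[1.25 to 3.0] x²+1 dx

f(x) = x²+1
a = 1.25, b = 3.0, n = 2
h = (b - a)/n = 0.875000

Trapezoidal rule: (h/2)[f(x₀) + 2f(x₁) + 2f(x₂) + ... + f(xₙ)]

x_0 = 1.2500, f(x_0) = 2.562500, coefficient = 1
x_1 = 2.1250, f(x_1) = 5.515625, coefficient = 2
x_2 = 3.0000, f(x_2) = 10.000000, coefficient = 1

I ≈ (0.875000/2) × 23.593750 = 10.322266
Exact value: 10.098958
Error: 0.223307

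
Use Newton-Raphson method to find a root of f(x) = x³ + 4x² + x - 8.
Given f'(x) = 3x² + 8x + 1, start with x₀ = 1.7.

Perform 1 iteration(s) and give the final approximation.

f(x) = x³ + 4x² + x - 8
f'(x) = 3x² + 8x + 1
x₀ = 1.7

Newton-Raphson formula: x_{n+1} = x_n - f(x_n)/f'(x_n)

Iteration 1:
  f(1.700000) = 10.173000
  f'(1.700000) = 23.270000
  x_1 = 1.700000 - 10.173000/23.270000 = 1.262828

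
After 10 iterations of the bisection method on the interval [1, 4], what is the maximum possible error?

Bisection error bound: |error| ≤ (b-a)/2^n
|error| ≤ (4 - 1)/2^10 = 3/2^10
|error| ≤ 0.0029296875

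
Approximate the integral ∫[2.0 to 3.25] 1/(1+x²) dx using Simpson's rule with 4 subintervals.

f(x) = 1/(1+x²)
a = 2.0, b = 3.25, n = 4
h = (b - a)/n = 0.312500

Simpson's rule: (h/3)[f(x₀) + 4f(x₁) + 2f(x₂) + ... + f(xₙ)]

x_0 = 2.0000, f(x_0) = 0.200000, coefficient = 1
x_1 = 2.3125, f(x_1) = 0.157538, coefficient = 4
x_2 = 2.6250, f(x_2) = 0.126733, coefficient = 2
x_3 = 2.9375, f(x_3) = 0.103854, coefficient = 4
x_4 = 3.2500, f(x_4) = 0.086486, coefficient = 1

I ≈ (0.312500/3) × 1.585522 = 0.165158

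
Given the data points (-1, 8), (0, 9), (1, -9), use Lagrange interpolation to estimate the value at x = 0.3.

Lagrange interpolation formula:
P(x) = Σ yᵢ × Lᵢ(x)
where Lᵢ(x) = Π_{j≠i} (x - xⱼ)/(xᵢ - xⱼ)

L_0(0.3) = (0.3 - 0)/(-1 - 0) × (0.3 - 1)/(-1 - 1) = -0.105000
L_1(0.3) = (0.3 - (-1))/(0 - (-1)) × (0.3 - 1)/(0 - 1) = 0.910000
L_2(0.3) = (0.3 - (-1))/(1 - (-1)) × (0.3 - 0)/(1 - 0) = 0.195000

P(0.3) = 8×L_0(0.3) + 9×L_1(0.3) + (-9)×L_2(0.3)
P(0.3) = 5.595000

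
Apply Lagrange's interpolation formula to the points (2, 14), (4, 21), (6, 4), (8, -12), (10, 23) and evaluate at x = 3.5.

Lagrange interpolation formula:
P(x) = Σ yᵢ × Lᵢ(x)
where Lᵢ(x) = Π_{j≠i} (x - xⱼ)/(xᵢ - xⱼ)

L_0(3.5) = (3.5 - 4)/(2 - 4) × (3.5 - 6)/(2 - 6) × (3.5 - 8)/(2 - 8) × (3.5 - 10)/(2 - 10) = 0.095215
L_1(3.5) = (3.5 - 2)/(4 - 2) × (3.5 - 6)/(4 - 6) × (3.5 - 8)/(4 - 8) × (3.5 - 10)/(4 - 10) = 1.142578
L_2(3.5) = (3.5 - 2)/(6 - 2) × (3.5 - 4)/(6 - 4) × (3.5 - 8)/(6 - 8) × (3.5 - 10)/(6 - 10) = -0.342773
L_3(3.5) = (3.5 - 2)/(8 - 2) × (3.5 - 4)/(8 - 4) × (3.5 - 6)/(8 - 6) × (3.5 - 10)/(8 - 10) = 0.126953
L_4(3.5) = (3.5 - 2)/(10 - 2) × (3.5 - 4)/(10 - 4) × (3.5 - 6)/(10 - 6) × (3.5 - 8)/(10 - 8) = -0.021973

P(3.5) = 14×L_0(3.5) + 21×L_1(3.5) + 4×L_2(3.5) + (-12)×L_3(3.5) + 23×L_4(3.5)
P(3.5) = 21.927246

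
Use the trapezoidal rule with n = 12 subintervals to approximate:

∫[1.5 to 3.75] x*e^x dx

f(x) = x*e^x
a = 1.5, b = 3.75, n = 12
h = (b - a)/n = 0.187500

Trapezoidal rule: (h/2)[f(x₀) + 2f(x₁) + 2f(x₂) + ... + f(xₙ)]

x_0 = 1.5000, f(x_0) = 6.722534, coefficient = 1
x_1 = 1.6875, f(x_1) = 9.122539, coefficient = 2
x_2 = 1.8750, f(x_2) = 12.226536, coefficient = 2
x_3 = 2.0625, f(x_3) = 16.222819, coefficient = 2
x_4 = 2.2500, f(x_4) = 21.347406, coefficient = 2
x_5 = 2.4375, f(x_5) = 27.895710, coefficient = 2
x_6 = 2.6250, f(x_6) = 36.237007, coefficient = 2
x_7 = 2.8125, f(x_7) = 46.832330, coefficient = 2
x_8 = 3.0000, f(x_8) = 60.256611, coefficient = 2
x_9 = 3.1875, f(x_9) = 77.226056, coefficient = 2
x_10 = 3.3750, f(x_10) = 98.631958, coefficient = 2
x_11 = 3.5625, f(x_11) = 125.582454, coefficient = 2
x_12 = 3.7500, f(x_12) = 159.454058, coefficient = 1

I ≈ (0.187500/2) × 1229.339441 = 115.250573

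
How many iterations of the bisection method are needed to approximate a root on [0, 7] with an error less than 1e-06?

We need (b-a)/2^n ≤ 1e-06
(7 - 0)/2^n ≤ 1e-06
7/2^n ≤ 1e-06
2^n ≥ 7000000
n ≥ log₂(7000000) = 22.74
n ≥ 23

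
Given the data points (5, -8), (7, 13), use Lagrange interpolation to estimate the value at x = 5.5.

Lagrange interpolation formula:
P(x) = Σ yᵢ × Lᵢ(x)
where Lᵢ(x) = Π_{j≠i} (x - xⱼ)/(xᵢ - xⱼ)

L_0(5.5) = (5.5 - 7)/(5 - 7) = 0.750000
L_1(5.5) = (5.5 - 5)/(7 - 5) = 0.250000

P(5.5) = (-8)×L_0(5.5) + 13×L_1(5.5)
P(5.5) = -2.750000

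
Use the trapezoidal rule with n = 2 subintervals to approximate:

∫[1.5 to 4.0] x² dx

f(x) = x²
a = 1.5, b = 4.0, n = 2
h = (b - a)/n = 1.250000

Trapezoidal rule: (h/2)[f(x₀) + 2f(x₁) + 2f(x₂) + ... + f(xₙ)]

x_0 = 1.5000, f(x_0) = 2.250000, coefficient = 1
x_1 = 2.7500, f(x_1) = 7.562500, coefficient = 2
x_2 = 4.0000, f(x_2) = 16.000000, coefficient = 1

I ≈ (1.250000/2) × 33.375000 = 20.859375
Exact value: 20.208333
Error: 0.651042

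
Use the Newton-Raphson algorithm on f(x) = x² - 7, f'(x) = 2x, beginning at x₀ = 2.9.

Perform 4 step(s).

f(x) = x² - 7
f'(x) = 2x
x₀ = 2.9

Newton-Raphson formula: x_{n+1} = x_n - f(x_n)/f'(x_n)

Iteration 1:
  f(2.900000) = 1.410000
  f'(2.900000) = 5.800000
  x_1 = 2.900000 - 1.410000/5.800000 = 2.656897
Iteration 2:
  f(2.656897) = 0.059099
  f'(2.656897) = 5.313793
  x_2 = 2.656897 - 0.059099/5.313793 = 2.645775
Iteration 3:
  f(2.645775) = 0.000124
  f'(2.645775) = 5.291549
  x_3 = 2.645775 - 0.000124/5.291549 = 2.645751
Iteration 4:
  f(2.645751) = 0.000000
  f'(2.645751) = 5.291503
  x_4 = 2.645751 - 0.000000/5.291503 = 2.645751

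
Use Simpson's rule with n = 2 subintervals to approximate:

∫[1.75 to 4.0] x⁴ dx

f(x) = x⁴
a = 1.75, b = 4.0, n = 2
h = (b - a)/n = 1.125000

Simpson's rule: (h/3)[f(x₀) + 4f(x₁) + 2f(x₂) + ... + f(xₙ)]

x_0 = 1.7500, f(x_0) = 9.378906, coefficient = 1
x_1 = 2.8750, f(x_1) = 68.320557, coefficient = 4
x_2 = 4.0000, f(x_2) = 256.000000, coefficient = 1

I ≈ (1.125000/3) × 538.661133 = 201.997925
Exact value: 201.517383
Error: 0.480542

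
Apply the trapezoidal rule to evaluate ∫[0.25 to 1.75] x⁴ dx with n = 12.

f(x) = x⁴
a = 0.25, b = 1.75, n = 12
h = (b - a)/n = 0.125000

Trapezoidal rule: (h/2)[f(x₀) + 2f(x₁) + 2f(x₂) + ... + f(xₙ)]

x_0 = 0.2500, f(x_0) = 0.003906, coefficient = 1
x_1 = 0.3750, f(x_1) = 0.019775, coefficient = 2
x_2 = 0.5000, f(x_2) = 0.062500, coefficient = 2
x_3 = 0.6250, f(x_3) = 0.152588, coefficient = 2
x_4 = 0.7500, f(x_4) = 0.316406, coefficient = 2
x_5 = 0.8750, f(x_5) = 0.586182, coefficient = 2
x_6 = 1.0000, f(x_6) = 1.000000, coefficient = 2
x_7 = 1.1250, f(x_7) = 1.601807, coefficient = 2
x_8 = 1.2500, f(x_8) = 2.441406, coefficient = 2
x_9 = 1.3750, f(x_9) = 3.574463, coefficient = 2
x_10 = 1.5000, f(x_10) = 5.062500, coefficient = 2
x_11 = 1.6250, f(x_11) = 6.972900, coefficient = 2
x_12 = 1.7500, f(x_12) = 9.378906, coefficient = 1

I ≈ (0.125000/2) × 52.963867 = 3.310242
Exact value: 3.282422
Error: 0.027820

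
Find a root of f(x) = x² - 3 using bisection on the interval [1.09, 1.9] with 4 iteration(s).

f(x) = x² - 3
Initial interval: [1.09, 1.9]

Iteration 1:
  c_1 = (1.090000 + 1.900000)/2 = 1.495000
  f(c_1) = f(1.495000) = -0.764975
  f(a) × f(c) ≥ 0, new interval: [1.495000, 1.900000]
Iteration 2:
  c_2 = (1.495000 + 1.900000)/2 = 1.697500
  f(c_2) = f(1.697500) = -0.118494
  f(a) × f(c) ≥ 0, new interval: [1.697500, 1.900000]
Iteration 3:
  c_3 = (1.697500 + 1.900000)/2 = 1.798750
  f(c_3) = f(1.798750) = 0.235502
  f(a) × f(c) < 0, new interval: [1.697500, 1.798750]
Iteration 4:
  c_4 = (1.697500 + 1.798750)/2 = 1.748125
  f(c_4) = f(1.748125) = 0.055941
  f(a) × f(c) < 0, new interval: [1.697500, 1.748125]

After 4 iteration(s), the approximation is c_4 = 1.748125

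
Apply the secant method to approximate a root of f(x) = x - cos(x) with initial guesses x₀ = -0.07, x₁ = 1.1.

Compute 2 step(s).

f(x) = x - cos(x)
x₀ = -0.07, x₁ = 1.1

Secant formula: x_{n+1} = x_n - f(x_n)(x_n - x_{n-1})/(f(x_n) - f(x_{n-1}))

Iteration 1:
  f(-0.070000) = -1.067551
  f(1.100000) = 0.646404
  x_2 = 1.100000 - 0.646404×(1.100000 - (-0.070000))/(0.646404 - (-1.067551))
       = 0.658744
Iteration 2:
  f(1.100000) = 0.646404
  f(0.658744) = -0.132017
  x_3 = 0.658744 - (-0.132017)×(0.658744 - 1.100000)/(-0.132017 - 0.646404)
       = 0.733580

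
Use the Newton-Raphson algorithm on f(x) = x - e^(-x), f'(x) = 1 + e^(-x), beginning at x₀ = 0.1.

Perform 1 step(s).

f(x) = x - e^(-x)
f'(x) = 1 + e^(-x)
x₀ = 0.1

Newton-Raphson formula: x_{n+1} = x_n - f(x_n)/f'(x_n)

Iteration 1:
  f(0.100000) = -0.804837
  f'(0.100000) = 1.904837
  x_1 = 0.100000 - (-0.804837)/1.904837 = 0.522523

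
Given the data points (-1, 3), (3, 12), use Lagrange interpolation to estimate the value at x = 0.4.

Lagrange interpolation formula:
P(x) = Σ yᵢ × Lᵢ(x)
where Lᵢ(x) = Π_{j≠i} (x - xⱼ)/(xᵢ - xⱼ)

L_0(0.4) = (0.4 - 3)/(-1 - 3) = 0.650000
L_1(0.4) = (0.4 - (-1))/(3 - (-1)) = 0.350000

P(0.4) = 3×L_0(0.4) + 12×L_1(0.4)
P(0.4) = 6.150000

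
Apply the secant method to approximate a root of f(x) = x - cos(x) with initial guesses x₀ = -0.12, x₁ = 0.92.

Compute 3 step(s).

f(x) = x - cos(x)
x₀ = -0.12, x₁ = 0.92

Secant formula: x_{n+1} = x_n - f(x_n)(x_n - x_{n-1})/(f(x_n) - f(x_{n-1}))

Iteration 1:
  f(-0.120000) = -1.112809
  f(0.920000) = 0.314180
  x_2 = 0.920000 - 0.314180×(0.920000 - (-0.120000))/(0.314180 - (-1.112809))
       = 0.691023
Iteration 2:
  f(0.920000) = 0.314180
  f(0.691023) = -0.079571
  x_3 = 0.691023 - (-0.079571)×(0.691023 - 0.920000)/(-0.079571 - 0.314180)
       = 0.737296
Iteration 3:
  f(0.691023) = -0.079571
  f(0.737296) = -0.002993
  x_4 = 0.737296 - (-0.002993)×(0.737296 - 0.691023)/(-0.002993 - (-0.079571))
       = 0.739105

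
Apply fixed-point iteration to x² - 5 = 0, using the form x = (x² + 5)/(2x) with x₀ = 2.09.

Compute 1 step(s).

Equation: x² - 5 = 0
Fixed-point form: x = (x² + 5)/(2x)
x₀ = 2.09

x_1 = g(2.090000) = 2.241172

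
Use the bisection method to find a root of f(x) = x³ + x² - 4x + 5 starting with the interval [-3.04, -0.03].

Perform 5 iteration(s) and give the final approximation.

f(x) = x³ + x² - 4x + 5
Initial interval: [-3.04, -0.03]

Iteration 1:
  c_1 = (-3.040000 + (-0.030000))/2 = -1.535000
  f(c_1) = f(-1.535000) = 9.879420
  f(a) × f(c) < 0, new interval: [-3.040000, -1.535000]
Iteration 2:
  c_2 = (-3.040000 + (-1.535000))/2 = -2.287500
  f(c_2) = f(-2.287500) = 7.412955
  f(a) × f(c) < 0, new interval: [-3.040000, -2.287500]
Iteration 3:
  c_3 = (-3.040000 + (-2.287500))/2 = -2.663750
  f(c_3) = f(-2.663750) = 3.849755
  f(a) × f(c) < 0, new interval: [-3.040000, -2.663750]
Iteration 4:
  c_4 = (-3.040000 + (-2.663750))/2 = -2.851875
  f(c_4) = f(-2.851875) = 1.345847
  f(a) × f(c) < 0, new interval: [-3.040000, -2.851875]
Iteration 5:
  c_5 = (-3.040000 + (-2.851875))/2 = -2.945938
  f(c_5) = f(-2.945938) = -0.104162
  f(a) × f(c) ≥ 0, new interval: [-2.945938, -2.851875]

After 5 iteration(s), the approximation is c_5 = -2.945938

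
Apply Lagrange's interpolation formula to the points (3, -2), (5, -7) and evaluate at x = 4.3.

Lagrange interpolation formula:
P(x) = Σ yᵢ × Lᵢ(x)
where Lᵢ(x) = Π_{j≠i} (x - xⱼ)/(xᵢ - xⱼ)

L_0(4.3) = (4.3 - 5)/(3 - 5) = 0.350000
L_1(4.3) = (4.3 - 3)/(5 - 3) = 0.650000

P(4.3) = (-2)×L_0(4.3) + (-7)×L_1(4.3)
P(4.3) = -5.250000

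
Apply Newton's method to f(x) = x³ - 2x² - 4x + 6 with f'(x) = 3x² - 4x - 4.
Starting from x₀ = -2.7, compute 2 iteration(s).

f(x) = x³ - 2x² - 4x + 6
f'(x) = 3x² - 4x - 4
x₀ = -2.7

Newton-Raphson formula: x_{n+1} = x_n - f(x_n)/f'(x_n)

Iteration 1:
  f(-2.700000) = -17.463000
  f'(-2.700000) = 28.670000
  x_1 = -2.700000 - (-17.463000)/28.670000 = -2.090896
Iteration 2:
  f(-2.090896) = -3.521191
  f'(-2.090896) = 17.479129
  x_2 = -2.090896 - (-3.521191)/17.479129 = -1.889445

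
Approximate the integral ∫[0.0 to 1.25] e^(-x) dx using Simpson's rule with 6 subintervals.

f(x) = e^(-x)
a = 0.0, b = 1.25, n = 6
h = (b - a)/n = 0.208333

Simpson's rule: (h/3)[f(x₀) + 4f(x₁) + 2f(x₂) + ... + f(xₙ)]

x_0 = 0.0000, f(x_0) = 1.000000, coefficient = 1
x_1 = 0.2083, f(x_1) = 0.811936, coefficient = 4
x_2 = 0.4167, f(x_2) = 0.659241, coefficient = 2
x_3 = 0.6250, f(x_3) = 0.535261, coefficient = 4
x_4 = 0.8333, f(x_4) = 0.434598, coefficient = 2
x_5 = 1.0417, f(x_5) = 0.352866, coefficient = 4
x_6 = 1.2500, f(x_6) = 0.286505, coefficient = 1

I ≈ (0.208333/3) × 10.274438 = 0.713503
Exact value: 0.713495
Error: 0.000007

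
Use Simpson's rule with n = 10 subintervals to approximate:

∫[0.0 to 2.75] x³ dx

f(x) = x³
a = 0.0, b = 2.75, n = 10
h = (b - a)/n = 0.275000

Simpson's rule: (h/3)[f(x₀) + 4f(x₁) + 2f(x₂) + ... + f(xₙ)]

x_0 = 0.0000, f(x_0) = 0.000000, coefficient = 1
x_1 = 0.2750, f(x_1) = 0.020797, coefficient = 4
x_2 = 0.5500, f(x_2) = 0.166375, coefficient = 2
x_3 = 0.8250, f(x_3) = 0.561516, coefficient = 4
x_4 = 1.1000, f(x_4) = 1.331000, coefficient = 2
x_5 = 1.3750, f(x_5) = 2.599609, coefficient = 4
x_6 = 1.6500, f(x_6) = 4.492125, coefficient = 2
x_7 = 1.9250, f(x_7) = 7.133328, coefficient = 4
x_8 = 2.2000, f(x_8) = 10.648000, coefficient = 2
x_9 = 2.4750, f(x_9) = 15.160922, coefficient = 4
x_10 = 2.7500, f(x_10) = 20.796875, coefficient = 1

I ≈ (0.275000/3) × 155.976563 = 14.297852
Exact value: 14.297852
Error: 0.000000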